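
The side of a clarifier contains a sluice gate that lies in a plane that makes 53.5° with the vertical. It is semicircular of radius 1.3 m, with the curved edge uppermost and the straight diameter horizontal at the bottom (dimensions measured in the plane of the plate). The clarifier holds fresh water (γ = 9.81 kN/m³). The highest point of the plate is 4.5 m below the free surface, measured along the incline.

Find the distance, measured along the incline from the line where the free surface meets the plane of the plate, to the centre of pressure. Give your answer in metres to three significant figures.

y_p = 5.27 m

γ = 9.81 kN/m³.
The plate makes 53.5° with the vertical, i.e. θ = 90° − 53.5° = 36.5° to the horizontal. Measuring y along the incline from the free-surface line, vertical depth h = y·sinθ with sinθ = 0.594823.
The centroid lies 4r/(3π) = 0.551737 m above the diameter, so r − 4r/(3π) = 1.3 − 0.551737 = 0.748263 m below the topmost point, so y_c = 4.5 + 0.748263 = 5.24826 m and h_c = 5.24826 × 0.594823 = 3.12179 m.
A = πr²/2 = π × 1.3²/2 = 2.65465 m².
Resultant F = γ·h_c·A = 9.81 × 3.12179 × 2.65465 = 81.298 kN.
I_c = (π/8 − 8/(9π))·r⁴ = 0.109757 × 1.3⁴ = 0.313477 m⁴.
Centre of pressure: y_p = y_c + I_c/(y_c·A) = 5.24826 + 0.313477/(5.24826 × 2.65465) = 5.24826 + 0.0225 = 5.27076 m along the plane.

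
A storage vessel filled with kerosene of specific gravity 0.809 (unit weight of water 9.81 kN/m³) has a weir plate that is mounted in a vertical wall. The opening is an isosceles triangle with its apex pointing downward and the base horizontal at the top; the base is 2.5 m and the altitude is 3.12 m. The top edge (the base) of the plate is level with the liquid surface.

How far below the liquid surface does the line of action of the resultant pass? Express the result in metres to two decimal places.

γ = 0.809 × 9.81 = 7.93629 kN/m³.
With the apex down, the centroid sits h/3 = 3.12/3 = 1.04 m below the base (the top edge), so the centroid depth is h_c = 1.04 m.
A = ½ × 2.5 × 3.12 = 3.9 m².
Resultant F = γ·h_c·A = 7.93629 × 1.04 × 3.9 = 32.1896 kN.
I_c = b·h³/36 = 2.5 × 3.12³/36 = 2.10912 m⁴.
Centre of pressure: y_p = y_c + I_c/(y_c·A) = 1.04 + 2.10912/(1.04 × 3.9) = 1.04 + 0.52 = 1.56 m along the plane.

h_p = 1.56 m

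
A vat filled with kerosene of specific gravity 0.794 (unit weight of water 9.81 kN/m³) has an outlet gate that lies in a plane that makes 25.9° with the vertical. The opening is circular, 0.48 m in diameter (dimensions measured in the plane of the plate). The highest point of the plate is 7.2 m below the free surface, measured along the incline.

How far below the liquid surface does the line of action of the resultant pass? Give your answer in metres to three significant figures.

γ = 0.794 × 9.81 = 7.78914 kN/m³.
The plate makes 25.9° with the vertical, i.e. θ = 90° − 25.9° = 64.1° to the horizontal. Measuring y along the incline from the free-surface line, vertical depth h = y·sinθ with sinθ = 0.899558.
The centroid is at the centre, 0.24 m below the top of the plate, so y_c = 7.2 + 0.24 = 7.44 m and h_c = 7.44 × 0.899558 = 6.69271 m.
A = π(0.24)² = 0.180956 m².
Resultant F = γ·h_c·A = 7.78914 × 6.69271 × 0.180956 = 9.43332 kN.
I_c = πr⁴/4 = π × 0.24⁴/4 = 0.00260576 m⁴.
Centre of pressure: y_p = y_c + I_c/(y_c·A) = 7.44 + 0.00260576/(7.44 × 0.180956) = 7.44 + 0.00193548 = 7.44194 m along the plane.
Vertically, h_p = y_p·sinθ = 7.44194 × 0.899558 = 6.69446 m.

h_p = 6.69 m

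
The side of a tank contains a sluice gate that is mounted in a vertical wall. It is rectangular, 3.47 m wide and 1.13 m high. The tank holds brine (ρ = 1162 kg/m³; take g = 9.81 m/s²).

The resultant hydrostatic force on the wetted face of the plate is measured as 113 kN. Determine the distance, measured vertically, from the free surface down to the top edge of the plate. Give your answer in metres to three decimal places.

γ = ρg = 1162 × 9.81 / 1000 = 11.39922 kN/m³.
A = 3.47 × 1.13 = 3.9211 m².
From F = γ·h_c·A, the centroid depth is h_c = 113/(11.39922 × 3.9211) = 2.52811 m.
The centroid lies 1.13/2 = 0.565 m below the top edge, so the top edge sits at h_top = 2.52811 − 0.565 = 1.96311 m below the surface.

d_top ≈ 1.963 m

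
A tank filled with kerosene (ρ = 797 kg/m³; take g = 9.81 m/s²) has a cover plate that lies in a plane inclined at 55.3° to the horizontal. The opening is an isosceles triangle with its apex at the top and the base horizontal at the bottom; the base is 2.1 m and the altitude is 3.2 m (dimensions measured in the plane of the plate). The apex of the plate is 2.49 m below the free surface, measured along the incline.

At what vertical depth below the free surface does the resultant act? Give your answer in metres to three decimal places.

γ = ρg = 797 × 9.81 / 1000 = 7.81857 kN/m³.
Let θ = 55.3° be the plate's angle to the horizontal; measure y along the incline from where the plane meets the free surface. Vertical depth h = y·sinθ with sinθ = 0.822144.
With the apex up, the centroid sits 2h/3 = 2 × 3.2/3 = 2.13333 m below the apex, so y_c = 2.49 + 2.13333 = 4.62333 m and h_c = 4.62333 × 0.822144 = 3.80104 m.
A = ½ × 2.1 × 3.2 = 3.36 m².
Resultant F = γ·h_c·A = 7.81857 × 3.80104 × 3.36 = 99.8548 kN.
I_c = b·h³/36 = 2.1 × 3.2³/36 = 1.91147 m⁴.
Centre of pressure: y_p = y_c + I_c/(y_c·A) = 4.62333 + 1.91147/(4.62333 × 3.36) = 4.62333 + 0.123048 = 4.74638 m along the plane.
Vertically, h_p = y_p·sinθ = 4.74638 × 0.822144 = 3.90221 m.

h_p = 3.902 m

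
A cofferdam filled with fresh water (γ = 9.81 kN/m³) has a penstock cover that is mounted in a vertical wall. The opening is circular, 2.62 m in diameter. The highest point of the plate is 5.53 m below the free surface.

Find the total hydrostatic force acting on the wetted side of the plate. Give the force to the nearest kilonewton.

γ = 9.81 kN/m³.
The centroid is at the centre, 1.31 m below the top of the plate, so the centroid depth is h_c = 5.53 + 1.31 = 6.84 m.
A = π(1.31)² = 5.39129 m².
Resultant F = γ·h_c·A = 9.81 × 6.84 × 5.39129 = 361.758 kN.

F ≈ 362 kN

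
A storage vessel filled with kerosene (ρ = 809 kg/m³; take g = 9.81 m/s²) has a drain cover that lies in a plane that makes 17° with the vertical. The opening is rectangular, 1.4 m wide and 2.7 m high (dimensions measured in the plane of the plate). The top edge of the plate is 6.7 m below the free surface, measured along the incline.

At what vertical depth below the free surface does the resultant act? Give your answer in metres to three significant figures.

γ = ρg = 809 × 9.81 / 1000 = 7.93629 kN/m³.
The plate makes 17° with the vertical, i.e. θ = 90° − 17° = 73° to the horizontal. Measuring y along the incline from the free-surface line, vertical depth h = y·sinθ with sinθ = 0.956305.
The centroid lies 2.7/2 = 1.35 m below the top edge, so y_c = 6.7 + 1.35 = 8.05 m and h_c = 8.05 × 0.956305 = 7.69826 m.
A = 1.4 × 2.7 = 3.78 m².
Resultant F = γ·h_c·A = 7.93629 × 7.69826 × 3.78 = 230.941 kN.
I_c = b·h³/12 = 1.4 × 2.7³/12 = 2.29635 m⁴.
Centre of pressure: y_p = y_c + I_c/(y_c·A) = 8.05 + 2.29635/(8.05 × 3.78) = 8.05 + 0.0754658 = 8.12547 m along the plane.
Vertically, h_p = y_p·sinθ = 8.12547 × 0.956305 = 7.77043 m.

h_p = 7.77 m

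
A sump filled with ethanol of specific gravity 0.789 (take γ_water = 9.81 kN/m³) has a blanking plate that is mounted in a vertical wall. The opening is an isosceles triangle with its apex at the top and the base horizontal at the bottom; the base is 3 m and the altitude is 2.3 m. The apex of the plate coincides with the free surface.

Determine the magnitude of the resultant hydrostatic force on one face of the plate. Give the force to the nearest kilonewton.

F ≈ 41 kN

γ = 0.789 × 9.81 = 7.74009 kN/m³.
With the apex up, the centroid sits 2h/3 = 2 × 2.3/3 = 1.53333 m below the apex, so the centroid depth is h_c = 1.53333 m.
A = ½ × 3 × 2.3 = 3.45 m².
Resultant F = γ·h_c·A = 7.74009 × 1.53333 × 3.45 = 40.945 kN.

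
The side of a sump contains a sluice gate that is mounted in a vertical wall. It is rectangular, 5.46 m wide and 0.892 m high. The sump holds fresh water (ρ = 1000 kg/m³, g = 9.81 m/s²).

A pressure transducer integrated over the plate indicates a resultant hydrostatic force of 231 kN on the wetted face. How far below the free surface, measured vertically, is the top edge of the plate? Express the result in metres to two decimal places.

γ = ρg = 1000 × 9.81 = 9810 N/m³ = 9.81 kN/m³.
A = 5.46 × 0.892 = 4.87032 m².
From F = γ·h_c·A, the centroid depth is h_c = 231/(9.81 × 4.87032) = 4.83488 m.
The centroid lies 0.892/2 = 0.446 m below the top edge, so the top edge sits at h_top = 4.83488 − 0.446 = 4.38888 m below the surface.

d_top ≈ 4.39 m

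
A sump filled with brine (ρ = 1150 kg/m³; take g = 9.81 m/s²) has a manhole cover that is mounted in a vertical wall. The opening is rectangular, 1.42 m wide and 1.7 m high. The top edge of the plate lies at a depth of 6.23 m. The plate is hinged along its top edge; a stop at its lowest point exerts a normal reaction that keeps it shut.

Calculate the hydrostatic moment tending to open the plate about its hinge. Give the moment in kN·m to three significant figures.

γ = ρg = 1150 × 9.81 / 1000 = 11.2815 kN/m³.
The centroid lies 1.7/2 = 0.85 m below the top edge, so the centroid depth is h_c = 6.23 + 0.85 = 7.08 m.
A = 1.42 × 1.7 = 2.414 m².
Resultant F = γ·h_c·A = 11.2815 × 7.08 × 2.414 = 192.813 kN.
I_c = b·h³/12 = 1.42 × 1.7³/12 = 0.581372 m⁴.
Centre of pressure: y_p = y_c + I_c/(y_c·A) = 7.08 + 0.581372/(7.08 × 2.414) = 7.08 + 0.034016 = 7.11402 m along the plane.
The resultant acts 0.85 + 0.034016 = 0.884016 m (along the plate) below the hinge at the top edge, so the moment about the hinge is M = F × 0.884016 = 192.813 × 0.884016 = 170.45 kN·m.

M ≈ 170 kN·m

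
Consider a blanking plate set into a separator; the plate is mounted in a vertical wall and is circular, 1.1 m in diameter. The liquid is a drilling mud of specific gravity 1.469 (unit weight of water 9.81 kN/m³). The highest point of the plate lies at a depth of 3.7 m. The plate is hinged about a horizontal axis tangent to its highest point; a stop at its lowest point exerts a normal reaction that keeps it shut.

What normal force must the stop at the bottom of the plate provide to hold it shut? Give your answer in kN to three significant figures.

γ = 1.469 × 9.81 = 14.41089 kN/m³.
The centroid is at the centre, 0.55 m below the top of the plate, so the centroid depth is h_c = 3.7 + 0.55 = 4.25 m.
A = π(0.55)² = 0.950332 m².
Resultant F = γ·h_c·A = 14.41089 × 4.25 × 0.950332 = 58.2043 kN.
I_c = πr⁴/4 = π × 0.55⁴/4 = 0.0718688 m⁴.
Centre of pressure: y_p = y_c + I_c/(y_c·A) = 4.25 + 0.0718688/(4.25 × 0.950332) = 4.25 + 0.0177941 = 4.26779 m along the plane.
The resultant acts 0.55 + 0.0177941 = 0.567794 m (along the plate) below the hinge at the top edge, so the moment about the hinge is M = F × 0.567794 = 58.2043 × 0.567794 = 33.0481 kN·m.
A normal force at the bottom, 1.1 m from the hinge, must supply this moment: P = 33.0481/1.1 = 30.0437 kN.

P ≈ 30.0 kN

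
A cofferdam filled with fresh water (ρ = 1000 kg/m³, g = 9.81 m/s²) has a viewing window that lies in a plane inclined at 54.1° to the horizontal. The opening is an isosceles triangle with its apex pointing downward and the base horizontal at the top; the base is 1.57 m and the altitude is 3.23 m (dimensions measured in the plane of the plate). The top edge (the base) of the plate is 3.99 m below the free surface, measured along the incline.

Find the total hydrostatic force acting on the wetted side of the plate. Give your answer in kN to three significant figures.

F ≈ 102 kN

γ = ρg = 1000 × 9.81 = 9810 N/m³ = 9.81 kN/m³.
Let θ = 54.1° be the plate's angle to the horizontal; measure y along the incline from where the plane meets the free surface. Vertical depth h = y·sinθ with sinθ = 0.810042.
With the apex down, the centroid sits h/3 = 3.23/3 = 1.07667 m below the base (the top edge), so y_c = 3.99 + 1.07667 = 5.06667 m and h_c = 5.06667 × 0.810042 = 4.10422 m.
A = ½ × 1.57 × 3.23 = 2.53555 m².
Resultant F = γ·h_c·A = 9.81 × 4.10422 × 2.53555 = 102.087 kN.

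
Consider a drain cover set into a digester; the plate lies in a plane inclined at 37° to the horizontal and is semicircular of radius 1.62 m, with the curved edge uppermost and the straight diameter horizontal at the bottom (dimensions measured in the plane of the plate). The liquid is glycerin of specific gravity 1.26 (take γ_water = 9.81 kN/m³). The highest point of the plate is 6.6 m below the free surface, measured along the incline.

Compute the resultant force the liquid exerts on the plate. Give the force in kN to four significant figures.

γ = 1.26 × 9.81 = 12.3606 kN/m³.
Let θ = 37° be the plate's angle to the horizontal; measure y along the incline from where the plane meets the free surface. Vertical depth h = y·sinθ with sinθ = 0.601815.
The centroid lies 4r/(3π) = 0.687549 m above the diameter, so r − 4r/(3π) = 1.62 − 0.687549 = 0.932451 m below the topmost point, so y_c = 6.6 + 0.932451 = 7.53245 m and h_c = 7.53245 × 0.601815 = 4.53314 m.
A = πr²/2 = π × 1.62²/2 = 4.1224 m².
Resultant F = γ·h_c·A = 12.3606 × 4.53314 × 4.1224 = 230.988 kN.

F ≈ 231.0 kN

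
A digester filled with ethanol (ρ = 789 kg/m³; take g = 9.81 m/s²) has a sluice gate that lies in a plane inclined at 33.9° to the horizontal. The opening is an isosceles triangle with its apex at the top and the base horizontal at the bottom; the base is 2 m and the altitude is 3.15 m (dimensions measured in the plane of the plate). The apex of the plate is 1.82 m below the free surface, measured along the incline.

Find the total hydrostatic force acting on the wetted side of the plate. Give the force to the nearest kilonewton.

F ≈ 53 kN

γ = ρg = 789 × 9.81 / 1000 = 7.74009 kN/m³.
Let θ = 33.9° be the plate's angle to the horizontal; measure y along the incline from where the plane meets the free surface. Vertical depth h = y·sinθ with sinθ = 0.557745.
With the apex up, the centroid sits 2h/3 = 2 × 3.15/3 = 2.1 m below the apex, so y_c = 1.82 + 2.1 = 3.92 m and h_c = 3.92 × 0.557745 = 2.18636 m.
A = ½ × 2 × 3.15 = 3.15 m².
Resultant F = γ·h_c·A = 7.74009 × 2.18636 × 3.15 = 53.3063 kN.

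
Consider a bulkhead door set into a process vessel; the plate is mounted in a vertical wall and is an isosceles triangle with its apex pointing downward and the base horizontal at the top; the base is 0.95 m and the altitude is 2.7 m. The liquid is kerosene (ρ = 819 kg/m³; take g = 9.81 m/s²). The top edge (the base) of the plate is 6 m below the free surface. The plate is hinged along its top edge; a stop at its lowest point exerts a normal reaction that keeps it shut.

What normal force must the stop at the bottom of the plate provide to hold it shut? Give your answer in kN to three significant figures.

γ = ρg = 819 × 9.81 / 1000 = 8.03439 kN/m³.
With the apex down, the centroid sits h/3 = 2.7/3 = 0.9 m below the base (the top edge), so the centroid depth is h_c = 6 + 0.9 = 6.9 m.
A = ½ × 0.95 × 2.7 = 1.2825 m².
Resultant F = γ·h_c·A = 8.03439 × 6.9 × 1.2825 = 71.0983 kN.
I_c = b·h³/36 = 0.95 × 2.7³/36 = 0.519413 m⁴.
Centre of pressure: y_p = y_c + I_c/(y_c·A) = 6.9 + 0.519413/(6.9 × 1.2825) = 6.9 + 0.0586957 = 6.9587 m along the plane.
The resultant acts 0.9 + 0.0586957 = 0.958696 m (along the plate) below the hinge at the top edge, so the moment about the hinge is M = F × 0.958696 = 71.0983 × 0.958696 = 68.1617 kN·m.
A normal force at the bottom, 2.7 m from the hinge, must supply this moment: P = 68.1617/2.7 = 25.2451 kN.

P ≈ 25.2 kN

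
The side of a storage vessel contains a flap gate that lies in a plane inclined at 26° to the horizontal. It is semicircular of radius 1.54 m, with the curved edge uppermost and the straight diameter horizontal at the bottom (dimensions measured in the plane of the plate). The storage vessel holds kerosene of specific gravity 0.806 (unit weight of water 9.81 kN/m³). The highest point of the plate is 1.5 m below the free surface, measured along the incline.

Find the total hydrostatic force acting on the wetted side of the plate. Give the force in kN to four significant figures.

γ = 0.806 × 9.81 = 7.90686 kN/m³.
Let θ = 26° be the plate's angle to the horizontal; measure y along the incline from where the plane meets the free surface. Vertical depth h = y·sinθ with sinθ = 0.438371.
The centroid lies 4r/(3π) = 0.653596 m above the diameter, so r − 4r/(3π) = 1.54 − 0.653596 = 0.886404 m below the topmost point, so y_c = 1.5 + 0.886404 = 2.3864 m and h_c = 2.3864 × 0.438371 = 1.04613 m.
A = πr²/2 = π × 1.54²/2 = 3.7253 m².
Resultant F = γ·h_c·A = 7.90686 × 1.04613 × 3.7253 = 30.8142 kN.

F ≈ 30.81 kN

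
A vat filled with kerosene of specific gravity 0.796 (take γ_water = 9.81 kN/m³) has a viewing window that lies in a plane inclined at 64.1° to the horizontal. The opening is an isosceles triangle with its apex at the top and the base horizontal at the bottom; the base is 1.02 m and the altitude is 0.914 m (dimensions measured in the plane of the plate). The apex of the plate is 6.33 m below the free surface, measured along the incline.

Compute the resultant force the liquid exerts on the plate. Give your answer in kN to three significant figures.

F ≈ 22.7 kN

γ = 0.796 × 9.81 = 7.80876 kN/m³.
Let θ = 64.1° be the plate's angle to the horizontal; measure y along the incline from where the plane meets the free surface. Vertical depth h = y·sinθ with sinθ = 0.899558.
With the apex up, the centroid sits 2h/3 = 2 × 0.914/3 = 0.609333 m below the apex, so y_c = 6.33 + 0.609333 = 6.93933 m and h_c = 6.93933 × 0.899558 = 6.24233 m.
A = ½ × 1.02 × 0.914 = 0.46614 m².
Resultant F = γ·h_c·A = 7.80876 × 6.24233 × 0.46614 = 22.7219 kN.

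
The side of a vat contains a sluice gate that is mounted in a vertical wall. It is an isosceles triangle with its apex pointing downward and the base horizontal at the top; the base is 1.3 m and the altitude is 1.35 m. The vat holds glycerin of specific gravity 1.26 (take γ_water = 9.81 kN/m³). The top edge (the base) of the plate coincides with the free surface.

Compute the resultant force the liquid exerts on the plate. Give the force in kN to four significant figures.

F ≈ 4.881 kN

γ = 1.26 × 9.81 = 12.3606 kN/m³.
With the apex down, the centroid sits h/3 = 1.35/3 = 0.45 m below the base (the top edge), so the centroid depth is h_c = 0.45 m.
A = ½ × 1.3 × 1.35 = 0.8775 m².
Resultant F = γ·h_c·A = 12.3606 × 0.45 × 0.8775 = 4.88089 kN.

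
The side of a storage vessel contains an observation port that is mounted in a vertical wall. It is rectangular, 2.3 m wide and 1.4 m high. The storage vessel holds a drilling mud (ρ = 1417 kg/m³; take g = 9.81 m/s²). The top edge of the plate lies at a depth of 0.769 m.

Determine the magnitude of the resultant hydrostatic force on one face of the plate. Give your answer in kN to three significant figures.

F ≈ 65.8 kN

γ = ρg = 1417 × 9.81 / 1000 = 13.90077 kN/m³.
The centroid lies 1.4/2 = 0.7 m below the top edge, so the centroid depth is h_c = 0.769 + 0.7 = 1.469 m.
A = 2.3 × 1.4 = 3.22 m².
Resultant F = γ·h_c·A = 13.90077 × 1.469 × 3.22 = 65.7531 kN.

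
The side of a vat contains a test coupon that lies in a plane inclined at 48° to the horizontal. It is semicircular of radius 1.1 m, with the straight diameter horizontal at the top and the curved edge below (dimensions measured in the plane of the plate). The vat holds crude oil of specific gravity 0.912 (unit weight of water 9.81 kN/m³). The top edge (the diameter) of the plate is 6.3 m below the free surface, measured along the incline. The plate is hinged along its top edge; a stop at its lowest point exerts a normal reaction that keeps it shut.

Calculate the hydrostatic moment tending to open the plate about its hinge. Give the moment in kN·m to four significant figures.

γ = 0.912 × 9.81 = 8.94672 kN/m³.
Let θ = 48° be the plate's angle to the horizontal; measure y along the incline from where the plane meets the free surface. Vertical depth h = y·sinθ with sinθ = 0.743145.
The centroid of a semicircle lies 4r/(3π) = 0.466854 m from the diameter, here below the top edge, so y_c = 6.3 + 0.466854 = 6.76685 m and h_c = 6.76685 × 0.743145 = 5.02875 m.
A = πr²/2 = π × 1.1²/2 = 1.90066 m².
Resultant F = γ·h_c·A = 8.94672 × 5.02875 × 1.90066 = 85.5122 kN.
I_c = (π/8 − 8/(9π))·r⁴ = 0.109757 × 1.1⁴ = 0.160695 m⁴.
Centre of pressure: y_p = y_c + I_c/(y_c·A) = 6.76685 + 0.160695/(6.76685 × 1.90066) = 6.76685 + 0.0124943 = 6.77934 m along the plane.
The resultant acts 0.466854 + 0.0124943 = 0.479348 m (along the plate) below the hinge at the top edge, so the moment about the hinge is M = F × 0.479348 = 85.5122 × 0.479348 = 40.9901 kN·m.

M ≈ 40.99 kN·m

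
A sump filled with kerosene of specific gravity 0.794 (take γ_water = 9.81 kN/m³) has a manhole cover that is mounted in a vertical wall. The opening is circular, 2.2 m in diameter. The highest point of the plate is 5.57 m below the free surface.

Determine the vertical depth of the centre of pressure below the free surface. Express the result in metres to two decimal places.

h_p = 6.72 m

γ = 0.794 × 9.81 = 7.78914 kN/m³.
The centroid is at the centre, 1.1 m below the top of the plate, so the centroid depth is h_c = 5.57 + 1.1 = 6.67 m.
A = π(1.1)² = 3.80133 m².
Resultant F = γ·h_c·A = 7.78914 × 6.67 × 3.80133 = 197.493 kN.
I_c = πr⁴/4 = π × 1.1⁴/4 = 1.1499 m⁴.
Centre of pressure: y_p = y_c + I_c/(y_c·A) = 6.67 + 1.1499/(6.67 × 3.80133) = 6.67 + 0.0453522 = 6.71535 m along the plane.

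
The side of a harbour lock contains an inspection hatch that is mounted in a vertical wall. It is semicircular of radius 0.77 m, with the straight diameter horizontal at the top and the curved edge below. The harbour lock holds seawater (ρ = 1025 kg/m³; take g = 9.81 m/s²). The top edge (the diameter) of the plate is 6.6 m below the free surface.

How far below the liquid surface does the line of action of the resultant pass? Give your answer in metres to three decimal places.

h_p = 6.933 m

γ = ρg = 1025 × 9.81 / 1000 = 10.05525 kN/m³.
The centroid of a semicircle lies 4r/(3π) = 0.326798 m from the diameter, here below the top edge, so the centroid depth is h_c = 6.6 + 0.326798 = 6.9268 m.
A = πr²/2 = π × 0.77²/2 = 0.931325 m².
Resultant F = γ·h_c·A = 10.05525 × 6.9268 × 0.931325 = 64.8674 kN.
I_c = (π/8 − 8/(9π))·r⁴ = 0.109757 × 0.77⁴ = 0.0385829 m⁴.
Centre of pressure: y_p = y_c + I_c/(y_c·A) = 6.9268 + 0.0385829/(6.9268 × 0.931325) = 6.9268 + 0.00598082 = 6.93278 m along the plane.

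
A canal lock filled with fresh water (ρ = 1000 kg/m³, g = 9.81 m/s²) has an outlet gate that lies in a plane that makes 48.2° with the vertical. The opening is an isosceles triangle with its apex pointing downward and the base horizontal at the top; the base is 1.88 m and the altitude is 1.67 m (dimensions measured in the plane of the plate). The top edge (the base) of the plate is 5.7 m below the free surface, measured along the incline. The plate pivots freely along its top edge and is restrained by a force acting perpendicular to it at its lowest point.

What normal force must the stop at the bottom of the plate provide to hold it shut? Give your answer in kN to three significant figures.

P ≈ 22.4 kN

γ = ρg = 1000 × 9.81 = 9810 N/m³ = 9.81 kN/m³.
The plate makes 48.2° with the vertical, i.e. θ = 90° − 48.2° = 41.8° to the horizontal. Measuring y along the incline from the free-surface line, vertical depth h = y·sinθ with sinθ = 0.666532.
With the apex down, the centroid sits h/3 = 1.67/3 = 0.556667 m below the base (the top edge), so y_c = 5.7 + 0.556667 = 6.25667 m and h_c = 6.25667 × 0.666532 = 4.17027 m.
A = ½ × 1.88 × 1.67 = 1.5698 m².
Resultant F = γ·h_c·A = 9.81 × 4.17027 × 1.5698 = 64.2211 kN.
I_c = b·h³/36 = 1.88 × 1.67³/36 = 0.243223 m⁴.
Centre of pressure: y_p = y_c + I_c/(y_c·A) = 6.25667 + 0.243223/(6.25667 × 1.5698) = 6.25667 + 0.0247638 = 6.28143 m along the plane.
The resultant acts 0.556667 + 0.0247638 = 0.581431 m (along the plate) below the hinge at the top edge, so the moment about the hinge is M = F × 0.581431 = 64.2211 × 0.581431 = 37.3401 kN·m.
A normal force at the bottom, 1.67 m from the hinge, must supply this moment: P = 37.3401/1.67 = 22.3593 kN.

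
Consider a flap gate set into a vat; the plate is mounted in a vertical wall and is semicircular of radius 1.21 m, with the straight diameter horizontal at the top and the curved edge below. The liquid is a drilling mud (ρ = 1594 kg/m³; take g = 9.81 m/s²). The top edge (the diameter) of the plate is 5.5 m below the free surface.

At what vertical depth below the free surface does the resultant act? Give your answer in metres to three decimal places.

γ = ρg = 1594 × 9.81 / 1000 = 15.63714 kN/m³.
The centroid of a semicircle lies 4r/(3π) = 0.51354 m from the diameter, here below the top edge, so the centroid depth is h_c = 5.5 + 0.51354 = 6.01354 m.
A = πr²/2 = π × 1.21²/2 = 2.2998 m².
Resultant F = γ·h_c·A = 15.63714 × 6.01354 × 2.2998 = 216.261 kN.
I_c = (π/8 − 8/(9π))·r⁴ = 0.109757 × 1.21⁴ = 0.235274 m⁴.
Centre of pressure: y_p = y_c + I_c/(y_c·A) = 6.01354 + 0.235274/(6.01354 × 2.2998) = 6.01354 + 0.0170119 = 6.03055 m along the plane.

h_p = 6.031 m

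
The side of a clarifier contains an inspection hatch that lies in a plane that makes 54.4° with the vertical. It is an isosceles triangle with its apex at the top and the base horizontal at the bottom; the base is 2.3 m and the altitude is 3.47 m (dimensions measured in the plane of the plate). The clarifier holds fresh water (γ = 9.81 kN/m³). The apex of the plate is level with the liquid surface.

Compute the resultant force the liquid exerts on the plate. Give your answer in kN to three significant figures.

F ≈ 52.7 kN

γ = 9.81 kN/m³.
The plate makes 54.4° with the vertical, i.e. θ = 90° − 54.4° = 35.6° to the horizontal. Measuring y along the incline from the free-surface line, vertical depth h = y·sinθ with sinθ = 0.582123.
With the apex up, the centroid sits 2h/3 = 2 × 3.47/3 = 2.31333 m below the apex, so y_c = 2.31333 m and h_c = 2.31333 × 0.582123 = 1.34664 m.
A = ½ × 2.3 × 3.47 = 3.9905 m².
Resultant F = γ·h_c·A = 9.81 × 1.34664 × 3.9905 = 52.7167 kN.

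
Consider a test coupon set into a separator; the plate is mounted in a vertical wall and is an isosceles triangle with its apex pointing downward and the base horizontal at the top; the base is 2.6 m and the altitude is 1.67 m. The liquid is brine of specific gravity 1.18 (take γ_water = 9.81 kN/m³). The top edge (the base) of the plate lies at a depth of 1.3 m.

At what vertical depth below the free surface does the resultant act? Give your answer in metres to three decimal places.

γ = 1.18 × 9.81 = 11.5758 kN/m³.
With the apex down, the centroid sits h/3 = 1.67/3 = 0.556667 m below the base (the top edge), so the centroid depth is h_c = 1.3 + 0.556667 = 1.85667 m.
A = ½ × 2.6 × 1.67 = 2.171 m².
Resultant F = γ·h_c·A = 11.5758 × 1.85667 × 2.171 = 46.6601 kN.
I_c = b·h³/36 = 2.6 × 1.67³/36 = 0.336372 m⁴.
Centre of pressure: y_p = y_c + I_c/(y_c·A) = 1.85667 + 0.336372/(1.85667 × 2.171) = 1.85667 + 0.0834498 = 1.94012 m along the plane.

h_p = 1.940 m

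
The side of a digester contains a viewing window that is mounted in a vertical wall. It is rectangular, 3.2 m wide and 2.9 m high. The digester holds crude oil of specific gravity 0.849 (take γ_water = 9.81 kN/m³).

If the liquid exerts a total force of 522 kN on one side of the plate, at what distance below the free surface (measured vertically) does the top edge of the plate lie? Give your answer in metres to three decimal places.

d_top ≈ 5.304 m

γ = 0.849 × 9.81 = 8.32869 kN/m³.
A = 3.2 × 2.9 = 9.28 m².
From F = γ·h_c·A, the centroid depth is h_c = 522/(8.32869 × 9.28) = 6.75376 m.
The centroid lies 2.9/2 = 1.45 m below the top edge, so the top edge sits at h_top = 6.75376 − 1.45 = 5.30376 m below the surface.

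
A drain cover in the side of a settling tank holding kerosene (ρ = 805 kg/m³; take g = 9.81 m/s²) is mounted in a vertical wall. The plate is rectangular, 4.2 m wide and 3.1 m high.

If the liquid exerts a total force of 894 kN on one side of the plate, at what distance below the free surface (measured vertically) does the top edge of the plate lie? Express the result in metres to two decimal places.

γ = ρg = 805 × 9.81 / 1000 = 7.89705 kN/m³.
A = 4.2 × 3.1 = 13.02 m².
From F = γ·h_c·A, the centroid depth is h_c = 894/(7.89705 × 13.02) = 8.69484 m.
The centroid lies 3.1/2 = 1.55 m below the top edge, so the top edge sits at h_top = 8.69484 − 1.55 = 7.14484 m below the surface.

d_top ≈ 7.14 m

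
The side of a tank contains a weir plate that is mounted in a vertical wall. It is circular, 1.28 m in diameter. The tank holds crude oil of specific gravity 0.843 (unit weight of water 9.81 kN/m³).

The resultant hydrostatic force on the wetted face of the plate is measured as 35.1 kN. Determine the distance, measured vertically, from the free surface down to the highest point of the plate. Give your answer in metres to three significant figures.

d_top ≈ 2.66 m

γ = 0.843 × 9.81 = 8.26983 kN/m³.
A = π(0.64)² = 1.2868 m².
From F = γ·h_c·A, the centroid depth is h_c = 35.1/(8.26983 × 1.2868) = 3.29837 m.
The centroid is at the centre, 0.64 m below the top of the plate, so the highest point sits at h_top = 3.29837 − 0.64 = 2.65837 m below the surface.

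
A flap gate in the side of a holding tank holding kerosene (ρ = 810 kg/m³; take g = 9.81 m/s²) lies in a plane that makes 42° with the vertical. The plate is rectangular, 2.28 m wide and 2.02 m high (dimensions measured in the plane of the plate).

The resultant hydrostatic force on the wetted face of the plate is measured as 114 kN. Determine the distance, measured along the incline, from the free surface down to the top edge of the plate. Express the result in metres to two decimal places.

γ = ρg = 810 × 9.81 / 1000 = 7.9461 kN/m³.
A = 2.28 × 2.02 = 4.6056 m².
From F = γ·h_c·A, the centroid depth is h_c = 114/(7.9461 × 4.6056) = 3.11505 m.
The plate makes 42° with the vertical, i.e. θ = 90° − 42° = 48° to the horizontal. Measuring y along the incline from the free-surface line, vertical depth h = y·sinθ with sinθ = 0.743145.
Along the incline, y_c = h_c/sinθ = 3.11505/0.743145 = 4.19171 m.
The centroid lies 2.02/2 = 1.01 m below the top edge, so the top edge sits at y_top = 4.19171 − 1.01 = 3.18171 m along the incline.

y_top ≈ 3.18 m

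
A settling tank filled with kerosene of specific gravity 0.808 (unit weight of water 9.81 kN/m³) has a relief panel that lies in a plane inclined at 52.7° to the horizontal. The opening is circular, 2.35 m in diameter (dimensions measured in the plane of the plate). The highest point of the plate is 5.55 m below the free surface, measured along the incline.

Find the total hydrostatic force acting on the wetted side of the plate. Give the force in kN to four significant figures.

γ = 0.808 × 9.81 = 7.92648 kN/m³.
Let θ = 52.7° be the plate's angle to the horizontal; measure y along the incline from where the plane meets the free surface. Vertical depth h = y·sinθ with sinθ = 0.795473.
The centroid is at the centre, 1.175 m below the top of the plate, so y_c = 5.55 + 1.175 = 6.725 m and h_c = 6.725 × 0.795473 = 5.34956 m.
A = π(1.175)² = 4.33736 m².
Resultant F = γ·h_c·A = 7.92648 × 5.34956 × 4.33736 = 183.918 kN.

F ≈ 183.9 kN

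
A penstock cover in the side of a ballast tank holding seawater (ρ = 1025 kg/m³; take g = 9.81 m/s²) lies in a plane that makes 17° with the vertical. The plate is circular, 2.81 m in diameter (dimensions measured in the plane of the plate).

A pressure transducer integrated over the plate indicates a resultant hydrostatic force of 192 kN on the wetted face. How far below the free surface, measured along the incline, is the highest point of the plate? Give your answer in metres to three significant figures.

γ = ρg = 1025 × 9.81 / 1000 = 10.05525 kN/m³.
A = π(1.405)² = 6.20158 m².
From F = γ·h_c·A, the centroid depth is h_c = 192/(10.05525 × 6.20158) = 3.07897 m.
The plate makes 17° with the vertical, i.e. θ = 90° − 17° = 73° to the horizontal. Measuring y along the incline from the free-surface line, vertical depth h = y·sinθ with sinθ = 0.956305.
Along the incline, y_c = h_c/sinθ = 3.07897/0.956305 = 3.21965 m.
The centroid is at the centre, 1.405 m below the top of the plate, so the highest point sits at y_top = 3.21965 − 1.405 = 1.81465 m along the incline.

y_top ≈ 1.81 m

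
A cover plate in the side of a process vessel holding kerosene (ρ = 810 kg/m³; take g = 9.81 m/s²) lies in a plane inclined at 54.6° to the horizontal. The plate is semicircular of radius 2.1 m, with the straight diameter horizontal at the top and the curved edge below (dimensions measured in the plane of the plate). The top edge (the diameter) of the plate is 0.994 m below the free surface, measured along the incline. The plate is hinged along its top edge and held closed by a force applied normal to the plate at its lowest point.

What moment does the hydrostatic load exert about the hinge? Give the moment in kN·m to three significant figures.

γ = ρg = 810 × 9.81 / 1000 = 7.9461 kN/m³.
Let θ = 54.6° be the plate's angle to the horizontal; measure y along the incline from where the plane meets the free surface. Vertical depth h = y·sinθ with sinθ = 0.815128.
The centroid of a semicircle lies 4r/(3π) = 0.891268 m from the diameter, here below the top edge, so y_c = 0.994 + 0.891268 = 1.88527 m and h_c = 1.88527 × 0.815128 = 1.53674 m.
A = πr²/2 = π × 2.1²/2 = 6.92721 m².
Resultant F = γ·h_c·A = 7.9461 × 1.53674 × 6.92721 = 84.5888 kN.
I_c = (π/8 − 8/(9π))·r⁴ = 0.109757 × 2.1⁴ = 2.13457 m⁴.
Centre of pressure: y_p = y_c + I_c/(y_c·A) = 1.88527 + 2.13457/(1.88527 × 6.92721) = 1.88527 + 0.163448 = 2.04872 m along the plane.
The resultant acts 0.891268 + 0.163448 = 1.05472 m (along the plate) below the hinge at the top edge, so the moment about the hinge is M = F × 1.05472 = 84.5888 × 1.05472 = 89.2175 kN·m.

M ≈ 89.2 kN·m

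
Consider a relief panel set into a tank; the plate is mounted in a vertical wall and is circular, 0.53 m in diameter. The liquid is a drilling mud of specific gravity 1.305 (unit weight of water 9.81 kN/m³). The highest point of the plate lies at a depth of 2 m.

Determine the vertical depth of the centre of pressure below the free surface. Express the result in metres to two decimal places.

h_p = 2.27 m

γ = 1.305 × 9.81 = 12.80205 kN/m³.
The centroid is at the centre, 0.265 m below the top of the plate, so the centroid depth is h_c = 2 + 0.265 = 2.265 m.
A = π(0.265)² = 0.220618 m².
Resultant F = γ·h_c·A = 12.80205 × 2.265 × 0.220618 = 6.39718 kN.
I_c = πr⁴/4 = π × 0.265⁴/4 = 0.00387323 m⁴.
Centre of pressure: y_p = y_c + I_c/(y_c·A) = 2.265 + 0.00387323/(2.265 × 0.220618) = 2.265 + 0.00775111 = 2.27275 m along the plane.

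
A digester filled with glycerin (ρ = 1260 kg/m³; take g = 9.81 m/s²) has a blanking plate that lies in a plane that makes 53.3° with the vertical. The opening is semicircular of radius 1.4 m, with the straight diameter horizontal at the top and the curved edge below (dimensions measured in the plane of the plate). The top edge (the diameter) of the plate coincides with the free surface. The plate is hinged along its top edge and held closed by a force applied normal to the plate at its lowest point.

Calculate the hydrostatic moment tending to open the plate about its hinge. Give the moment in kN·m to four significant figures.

M ≈ 11.14 kN·m

γ = ρg = 1260 × 9.81 / 1000 = 12.3606 kN/m³.
The plate makes 53.3° with the vertical, i.e. θ = 90° − 53.3° = 36.7° to the horizontal. Measuring y along the incline from the free-surface line, vertical depth h = y·sinθ with sinθ = 0.597625.
The centroid of a semicircle lies 4r/(3π) = 0.594178 m from the diameter, here below the top edge, so y_c = 0.594178 m and h_c = 0.594178 × 0.597625 = 0.355096 m.
A = πr²/2 = π × 1.4²/2 = 3.07876 m².
Resultant F = γ·h_c·A = 12.3606 × 0.355096 × 3.07876 = 13.5133 kN.
I_c = (π/8 − 8/(9π))·r⁴ = 0.109757 × 1.4⁴ = 0.421642 m⁴.
Centre of pressure: y_p = y_c + I_c/(y_c·A) = 0.594178 + 0.421642/(0.594178 × 3.07876) = 0.594178 + 0.23049 = 0.824668 m along the plane.
The resultant acts 0.594178 + 0.23049 = 0.824668 m (along the plate) below the hinge at the top edge, so the moment about the hinge is M = F × 0.824668 = 13.5133 × 0.824668 = 11.144 kN·m.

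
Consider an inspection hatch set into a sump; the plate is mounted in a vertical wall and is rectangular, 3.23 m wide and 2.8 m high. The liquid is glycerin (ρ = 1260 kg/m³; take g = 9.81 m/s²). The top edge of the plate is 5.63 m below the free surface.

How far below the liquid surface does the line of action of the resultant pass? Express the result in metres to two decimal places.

h_p = 7.12 m

γ = ρg = 1260 × 9.81 / 1000 = 12.3606 kN/m³.
The centroid lies 2.8/2 = 1.4 m below the top edge, so the centroid depth is h_c = 5.63 + 1.4 = 7.03 m.
A = 3.23 × 2.8 = 9.044 m².
Resultant F = γ·h_c·A = 12.3606 × 7.03 × 9.044 = 785.879 kN.
I_c = b·h³/12 = 3.23 × 2.8³/12 = 5.90875 m⁴.
Centre of pressure: y_p = y_c + I_c/(y_c·A) = 7.03 + 5.90875/(7.03 × 9.044) = 7.03 + 0.0929351 = 7.12294 m along the plane.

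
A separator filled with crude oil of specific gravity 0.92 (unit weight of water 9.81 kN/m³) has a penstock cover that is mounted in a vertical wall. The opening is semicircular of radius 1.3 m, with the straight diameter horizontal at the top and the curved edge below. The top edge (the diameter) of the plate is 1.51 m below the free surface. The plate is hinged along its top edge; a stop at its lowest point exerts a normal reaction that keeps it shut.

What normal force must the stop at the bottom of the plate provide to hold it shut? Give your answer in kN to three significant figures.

P ≈ 23.1 kN

γ = 0.92 × 9.81 = 9.0252 kN/m³.
The centroid of a semicircle lies 4r/(3π) = 0.551737 m from the diameter, here below the top edge, so the centroid depth is h_c = 1.51 + 0.551737 = 2.06174 m.
A = πr²/2 = π × 1.3²/2 = 2.65465 m².
Resultant F = γ·h_c·A = 9.0252 × 2.06174 × 2.65465 = 49.3967 kN.
I_c = (π/8 − 8/(9π))·r⁴ = 0.109757 × 1.3⁴ = 0.313477 m⁴.
Centre of pressure: y_p = y_c + I_c/(y_c·A) = 2.06174 + 0.313477/(2.06174 × 2.65465) = 2.06174 + 0.0572749 = 2.11901 m along the plane.
The resultant acts 0.551737 + 0.0572749 = 0.609012 m (along the plate) below the hinge at the top edge, so the moment about the hinge is M = F × 0.609012 = 49.3967 × 0.609012 = 30.0832 kN·m.
A normal force at the bottom, 1.3 m from the hinge, must supply this moment: P = 30.0832/1.3 = 23.1409 kN.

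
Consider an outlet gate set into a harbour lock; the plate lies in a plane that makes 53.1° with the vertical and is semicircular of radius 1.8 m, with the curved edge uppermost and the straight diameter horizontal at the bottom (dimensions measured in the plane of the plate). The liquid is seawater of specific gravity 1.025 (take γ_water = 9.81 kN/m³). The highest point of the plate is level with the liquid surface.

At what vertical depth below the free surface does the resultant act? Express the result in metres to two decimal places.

γ = 1.025 × 9.81 = 10.05525 kN/m³.
The plate makes 53.1° with the vertical, i.e. θ = 90° − 53.1° = 36.9° to the horizontal. Measuring y along the incline from the free-surface line, vertical depth h = y·sinθ with sinθ = 0.600420.
The centroid lies 4r/(3π) = 0.763944 m above the diameter, so r − 4r/(3π) = 1.8 − 0.763944 = 1.03606 m below the topmost point, so y_c = 1.03606 m and h_c = 1.03606 × 0.600420 = 0.622071 m.
A = πr²/2 = π × 1.8²/2 = 5.08938 m².
Resultant F = γ·h_c·A = 10.05525 × 0.622071 × 5.08938 = 31.8345 kN.
I_c = (π/8 − 8/(9π))·r⁴ = 0.109757 × 1.8⁴ = 1.15219 m⁴.
Centre of pressure: y_p = y_c + I_c/(y_c·A) = 1.03606 + 1.15219/(1.03606 × 5.08938) = 1.03606 + 0.218512 = 1.25457 m along the plane.
Vertically, h_p = y_p·sinθ = 1.25457 × 0.600420 = 0.753269 m.

h_p = 0.75 m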